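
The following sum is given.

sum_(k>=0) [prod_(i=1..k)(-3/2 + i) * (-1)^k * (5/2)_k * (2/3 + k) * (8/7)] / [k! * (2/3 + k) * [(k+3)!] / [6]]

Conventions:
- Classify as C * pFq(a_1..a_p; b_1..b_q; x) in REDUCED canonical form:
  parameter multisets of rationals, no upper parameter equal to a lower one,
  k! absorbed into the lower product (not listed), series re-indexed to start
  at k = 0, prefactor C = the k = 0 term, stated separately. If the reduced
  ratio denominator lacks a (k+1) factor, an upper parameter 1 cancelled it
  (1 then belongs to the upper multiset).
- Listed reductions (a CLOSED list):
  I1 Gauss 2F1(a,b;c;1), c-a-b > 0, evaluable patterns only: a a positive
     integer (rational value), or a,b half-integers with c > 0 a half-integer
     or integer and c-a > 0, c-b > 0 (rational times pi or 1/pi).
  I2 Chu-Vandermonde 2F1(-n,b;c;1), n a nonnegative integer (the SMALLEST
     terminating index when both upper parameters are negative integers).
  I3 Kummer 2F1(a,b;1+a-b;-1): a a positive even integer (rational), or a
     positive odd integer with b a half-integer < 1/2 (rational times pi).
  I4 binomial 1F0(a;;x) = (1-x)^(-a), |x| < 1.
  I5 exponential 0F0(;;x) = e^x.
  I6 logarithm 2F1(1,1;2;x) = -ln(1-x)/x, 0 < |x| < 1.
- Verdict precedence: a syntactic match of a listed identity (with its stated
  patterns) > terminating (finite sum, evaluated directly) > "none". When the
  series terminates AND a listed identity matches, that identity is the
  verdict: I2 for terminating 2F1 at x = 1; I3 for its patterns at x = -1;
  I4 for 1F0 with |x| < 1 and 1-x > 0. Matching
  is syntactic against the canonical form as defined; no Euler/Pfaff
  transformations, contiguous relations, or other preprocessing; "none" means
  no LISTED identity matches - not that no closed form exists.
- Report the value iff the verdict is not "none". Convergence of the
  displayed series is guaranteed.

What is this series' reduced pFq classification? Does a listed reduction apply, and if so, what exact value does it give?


At argument -1: a 2F1 with upper {-1/2, 5/2}, lower {4}, scaled by C = 8/7. Verdict: none. No listed pattern accepts 2F1(-1/2, 5/2; 4; -1).

The tell: t_0 = 8/7 here, and k + 2/3 divides numerator and denominator alike; C = 8/7 after cancelling.
Consecutive-term ratio: r(k) = (-1) * (k-1/2) (k+5/2) / [(k+4) (k+1)] - rational in k, leading ratio (-1); with t_0 = 8/7, classification follows.


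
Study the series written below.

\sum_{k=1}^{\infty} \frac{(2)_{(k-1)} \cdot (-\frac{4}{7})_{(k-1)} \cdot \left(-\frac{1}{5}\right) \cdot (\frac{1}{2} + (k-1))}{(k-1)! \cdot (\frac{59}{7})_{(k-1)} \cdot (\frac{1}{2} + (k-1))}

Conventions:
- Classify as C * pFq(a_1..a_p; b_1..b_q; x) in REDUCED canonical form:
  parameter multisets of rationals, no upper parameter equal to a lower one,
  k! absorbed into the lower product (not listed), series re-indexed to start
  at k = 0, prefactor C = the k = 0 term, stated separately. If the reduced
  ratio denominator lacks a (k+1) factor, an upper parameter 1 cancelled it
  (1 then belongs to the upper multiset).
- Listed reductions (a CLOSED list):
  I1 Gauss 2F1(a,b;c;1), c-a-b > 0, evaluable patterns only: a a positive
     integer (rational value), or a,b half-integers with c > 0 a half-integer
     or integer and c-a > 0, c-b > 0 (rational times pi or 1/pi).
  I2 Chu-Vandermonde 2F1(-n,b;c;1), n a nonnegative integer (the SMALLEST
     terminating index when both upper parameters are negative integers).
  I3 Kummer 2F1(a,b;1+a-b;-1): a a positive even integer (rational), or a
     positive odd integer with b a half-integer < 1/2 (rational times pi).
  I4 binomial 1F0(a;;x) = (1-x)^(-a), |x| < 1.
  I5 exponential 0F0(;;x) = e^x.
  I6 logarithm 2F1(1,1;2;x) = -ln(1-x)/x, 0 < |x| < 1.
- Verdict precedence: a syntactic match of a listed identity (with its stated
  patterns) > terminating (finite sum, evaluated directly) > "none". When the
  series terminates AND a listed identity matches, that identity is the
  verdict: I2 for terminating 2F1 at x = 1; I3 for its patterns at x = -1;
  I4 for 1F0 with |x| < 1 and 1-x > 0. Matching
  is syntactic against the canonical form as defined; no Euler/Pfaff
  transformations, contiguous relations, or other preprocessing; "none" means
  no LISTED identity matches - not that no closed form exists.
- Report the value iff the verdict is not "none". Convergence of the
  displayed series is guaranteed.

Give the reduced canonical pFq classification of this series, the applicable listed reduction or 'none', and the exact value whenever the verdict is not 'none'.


Prefactor -\frac{1}{5}, argument 1: 2F1 with upper {-\frac{4}{7}, 2} over lower {\frac{59}{7}}. Verdict (x = 1): Gauss's theorem (I1) applies (x = 1: the Gamma ratio telescopes since c-a-b = 7 > 0 and a = 2 in Z>0). Hence: -\frac{117}{686}.

Key step: with t_0 = -\frac{1}{5}, striking the common factor k + 1/2 reduces the term (prefactor -1/5).
Step ratio: r(k) = 1 * (k-\frac{4}{7}) (k+2) / [(k+\frac{59}{7}) (k+1)] - poly over poly, x = 1 from leading terms; C = -\frac{1}{5} at k = 0.


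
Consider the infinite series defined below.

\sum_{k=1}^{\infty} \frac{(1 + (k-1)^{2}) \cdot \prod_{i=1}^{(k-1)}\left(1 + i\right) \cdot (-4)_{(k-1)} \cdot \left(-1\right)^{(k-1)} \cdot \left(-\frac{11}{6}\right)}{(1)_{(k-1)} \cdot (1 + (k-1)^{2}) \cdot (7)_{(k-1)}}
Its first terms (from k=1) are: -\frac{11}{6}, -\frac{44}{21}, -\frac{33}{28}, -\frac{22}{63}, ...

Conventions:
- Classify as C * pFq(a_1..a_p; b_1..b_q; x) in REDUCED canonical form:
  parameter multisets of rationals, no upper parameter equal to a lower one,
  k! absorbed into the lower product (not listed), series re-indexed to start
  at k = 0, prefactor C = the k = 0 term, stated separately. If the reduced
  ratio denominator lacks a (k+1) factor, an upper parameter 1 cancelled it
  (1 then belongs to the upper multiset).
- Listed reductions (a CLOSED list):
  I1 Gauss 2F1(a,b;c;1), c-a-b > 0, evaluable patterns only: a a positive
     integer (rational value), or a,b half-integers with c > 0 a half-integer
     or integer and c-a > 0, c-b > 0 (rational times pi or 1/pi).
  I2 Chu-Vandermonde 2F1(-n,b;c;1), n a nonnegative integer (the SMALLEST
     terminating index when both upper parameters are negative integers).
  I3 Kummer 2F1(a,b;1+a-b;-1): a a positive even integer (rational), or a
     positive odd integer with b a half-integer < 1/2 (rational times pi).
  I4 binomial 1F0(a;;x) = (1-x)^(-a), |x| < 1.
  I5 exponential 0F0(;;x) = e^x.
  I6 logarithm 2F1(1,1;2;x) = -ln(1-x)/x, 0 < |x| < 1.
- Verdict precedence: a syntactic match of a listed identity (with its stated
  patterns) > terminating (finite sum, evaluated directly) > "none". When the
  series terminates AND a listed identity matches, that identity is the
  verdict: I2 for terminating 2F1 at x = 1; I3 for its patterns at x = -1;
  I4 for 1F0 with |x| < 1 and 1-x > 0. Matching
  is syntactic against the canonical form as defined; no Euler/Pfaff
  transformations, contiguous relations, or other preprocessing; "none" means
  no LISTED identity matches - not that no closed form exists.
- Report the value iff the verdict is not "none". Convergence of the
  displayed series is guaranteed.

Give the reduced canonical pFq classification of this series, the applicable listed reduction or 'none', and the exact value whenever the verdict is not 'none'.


The series (x = -1) is 2F1: upper {-4, 2}, lower {7}, prefactor -\frac{11}{6}. Verdict: Kummer's theorem (I3) fires (x = -1; c = 7 equals 1+a-b for upper {-4, 2}: listed pattern). Hence: -\frac{11}{2}.

Key observation: from the first term -\frac{11}{6}: the factor k^2 + 1 cancels (top and bottom), leaving prefactor -11/6.
Step ratio: r(k) = -1 * (k-4) (k+2) / [(k+7) (k+1)] - rational; roots negated = parameters, x = -1, C = -\frac{11}{6}.


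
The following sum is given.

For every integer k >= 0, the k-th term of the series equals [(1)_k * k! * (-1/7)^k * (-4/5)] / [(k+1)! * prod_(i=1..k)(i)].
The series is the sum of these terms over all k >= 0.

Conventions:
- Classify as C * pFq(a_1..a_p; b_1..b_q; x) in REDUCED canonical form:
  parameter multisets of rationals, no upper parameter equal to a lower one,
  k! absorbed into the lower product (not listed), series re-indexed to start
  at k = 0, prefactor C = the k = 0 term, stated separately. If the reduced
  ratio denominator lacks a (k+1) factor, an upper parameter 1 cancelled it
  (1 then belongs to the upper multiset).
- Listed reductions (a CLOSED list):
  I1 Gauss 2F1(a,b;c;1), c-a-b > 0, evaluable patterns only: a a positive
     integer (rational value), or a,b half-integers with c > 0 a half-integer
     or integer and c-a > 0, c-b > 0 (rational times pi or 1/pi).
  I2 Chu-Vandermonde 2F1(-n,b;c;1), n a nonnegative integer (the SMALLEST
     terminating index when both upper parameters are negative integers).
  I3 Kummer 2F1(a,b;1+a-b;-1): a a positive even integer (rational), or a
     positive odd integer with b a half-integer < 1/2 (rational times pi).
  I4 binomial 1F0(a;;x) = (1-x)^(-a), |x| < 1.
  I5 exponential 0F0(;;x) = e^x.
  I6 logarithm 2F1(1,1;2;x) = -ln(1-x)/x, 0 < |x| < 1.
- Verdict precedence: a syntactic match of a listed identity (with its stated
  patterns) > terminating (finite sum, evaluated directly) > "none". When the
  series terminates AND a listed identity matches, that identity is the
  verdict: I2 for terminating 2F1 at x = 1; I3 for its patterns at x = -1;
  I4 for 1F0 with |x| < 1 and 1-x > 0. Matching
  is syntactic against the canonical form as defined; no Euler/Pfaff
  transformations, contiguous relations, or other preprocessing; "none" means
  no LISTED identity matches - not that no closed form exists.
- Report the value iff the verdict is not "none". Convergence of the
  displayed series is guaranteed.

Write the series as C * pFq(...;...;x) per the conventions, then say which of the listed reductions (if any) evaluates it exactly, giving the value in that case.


Classification (C = -4/5): 2F1 with upper {1, 1}, lower {2}, argument x = -1/7. Verdict at x = -1/7: the logarithmic series (I6) matches (the logarithm: parameters (1,1;2), x = -1/7). Hence: (-28/5) * ln(8/7).

Key step: with t_0 = -4/5, the product of the first k integers (C = -4/5, x = -1/7) is k!.
Term ratio: r(k) = (-1/7) * (k+1) (k+1) / [(k+2) (k+1)] - poly over poly, x = (-1/7) from leading terms; C = -4/5 at k = 0.


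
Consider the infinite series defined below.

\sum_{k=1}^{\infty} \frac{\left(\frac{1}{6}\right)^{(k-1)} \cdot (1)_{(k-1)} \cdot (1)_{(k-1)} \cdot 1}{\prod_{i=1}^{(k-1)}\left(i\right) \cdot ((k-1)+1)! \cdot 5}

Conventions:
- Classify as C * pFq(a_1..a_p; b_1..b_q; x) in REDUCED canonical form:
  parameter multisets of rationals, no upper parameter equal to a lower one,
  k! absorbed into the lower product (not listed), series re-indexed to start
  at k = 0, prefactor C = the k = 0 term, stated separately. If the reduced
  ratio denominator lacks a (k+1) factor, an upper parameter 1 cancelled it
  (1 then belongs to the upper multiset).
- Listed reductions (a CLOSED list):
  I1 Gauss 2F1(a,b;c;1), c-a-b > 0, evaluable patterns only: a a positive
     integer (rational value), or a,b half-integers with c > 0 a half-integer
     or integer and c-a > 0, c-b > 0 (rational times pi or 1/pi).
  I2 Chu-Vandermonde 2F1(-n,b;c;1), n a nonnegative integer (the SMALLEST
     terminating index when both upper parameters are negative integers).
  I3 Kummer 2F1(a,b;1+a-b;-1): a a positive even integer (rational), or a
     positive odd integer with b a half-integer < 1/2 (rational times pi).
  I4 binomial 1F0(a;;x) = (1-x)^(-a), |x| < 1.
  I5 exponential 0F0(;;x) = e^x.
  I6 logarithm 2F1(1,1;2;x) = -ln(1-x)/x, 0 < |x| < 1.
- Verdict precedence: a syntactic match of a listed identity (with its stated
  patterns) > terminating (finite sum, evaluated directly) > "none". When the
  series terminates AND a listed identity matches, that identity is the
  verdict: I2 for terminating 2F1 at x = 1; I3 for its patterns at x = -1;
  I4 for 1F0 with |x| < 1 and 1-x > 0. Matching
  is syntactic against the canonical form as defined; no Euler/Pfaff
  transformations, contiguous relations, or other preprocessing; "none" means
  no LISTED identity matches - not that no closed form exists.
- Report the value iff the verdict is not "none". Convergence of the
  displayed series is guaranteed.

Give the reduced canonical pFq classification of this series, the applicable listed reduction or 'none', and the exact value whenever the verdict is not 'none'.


The series (x = \frac{1}{6}) is 2F1: upper {1, 1}, lower {2}, prefactor \frac{1}{5}. Verdict: logarithm (I6) applies (the logarithm: parameters (1,1;2), x = \frac{1}{6}). Sum: \left(-\frac{6}{5}\right) \cdot \ln\left(\frac{5}{6}\right).

Key observation: t_0 = \frac{1}{5} here, and the denominator's factorial ratio (prefactor 1/5) is a lower Pochhammer.
Ratio: r(k) = \frac{1}{6} * (k+1) (k+1) / [(k+2) (k+1)] ; factor over Q: parameters, x = \frac{1}{6}, and C = \frac{1}{5}.


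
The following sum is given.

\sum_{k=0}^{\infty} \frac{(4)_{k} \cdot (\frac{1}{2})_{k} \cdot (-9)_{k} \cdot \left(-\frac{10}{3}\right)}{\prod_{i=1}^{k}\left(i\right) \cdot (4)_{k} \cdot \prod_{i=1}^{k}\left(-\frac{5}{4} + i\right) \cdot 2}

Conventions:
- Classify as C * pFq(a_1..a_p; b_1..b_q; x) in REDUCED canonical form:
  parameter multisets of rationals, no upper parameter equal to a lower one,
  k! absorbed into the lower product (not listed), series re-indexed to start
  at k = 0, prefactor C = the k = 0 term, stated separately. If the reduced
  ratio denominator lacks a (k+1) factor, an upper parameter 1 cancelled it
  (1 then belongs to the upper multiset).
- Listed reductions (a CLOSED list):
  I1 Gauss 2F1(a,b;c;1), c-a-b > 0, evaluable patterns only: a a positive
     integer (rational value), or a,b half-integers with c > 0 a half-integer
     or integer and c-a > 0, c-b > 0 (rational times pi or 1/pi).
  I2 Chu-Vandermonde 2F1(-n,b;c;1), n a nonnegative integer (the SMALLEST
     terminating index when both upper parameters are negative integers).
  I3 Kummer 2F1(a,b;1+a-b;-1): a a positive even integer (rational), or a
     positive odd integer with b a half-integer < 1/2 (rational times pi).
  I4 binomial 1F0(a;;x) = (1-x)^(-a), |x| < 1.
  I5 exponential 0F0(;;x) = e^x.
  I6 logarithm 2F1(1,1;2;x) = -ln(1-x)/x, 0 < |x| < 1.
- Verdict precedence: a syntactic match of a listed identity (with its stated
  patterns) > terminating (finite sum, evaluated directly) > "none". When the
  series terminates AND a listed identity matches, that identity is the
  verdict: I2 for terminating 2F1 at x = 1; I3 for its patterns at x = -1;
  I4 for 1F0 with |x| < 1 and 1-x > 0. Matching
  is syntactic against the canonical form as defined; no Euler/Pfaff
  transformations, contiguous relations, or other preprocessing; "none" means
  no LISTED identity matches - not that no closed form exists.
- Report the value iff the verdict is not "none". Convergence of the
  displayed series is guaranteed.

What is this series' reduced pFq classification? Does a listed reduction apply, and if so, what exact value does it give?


Canonical form: C = -\frac{5}{3} times 2F1 with upper {-9, \frac{1}{2}}, lower {-\frac{1}{4}}, x = 1. Verdict (x = 1): the Chu-Vandermonde identity I2 applies (terminating 2F1 at x = 1 with n = 9, b = 1/2, c = -\frac{1}{4}). Its exact value is -\frac{801125}{1341153}.

Key step: x = 1 and the constant factors (prefactor -5/3) combine into one prefactor.
Term ratio: r(k) = 1 * (k-9) (k+\frac{1}{2}) / [(k-\frac{1}{4}) (k+1)] - rational in k, leading ratio 1; with t_0 = -\frac{5}{3}, classification follows.


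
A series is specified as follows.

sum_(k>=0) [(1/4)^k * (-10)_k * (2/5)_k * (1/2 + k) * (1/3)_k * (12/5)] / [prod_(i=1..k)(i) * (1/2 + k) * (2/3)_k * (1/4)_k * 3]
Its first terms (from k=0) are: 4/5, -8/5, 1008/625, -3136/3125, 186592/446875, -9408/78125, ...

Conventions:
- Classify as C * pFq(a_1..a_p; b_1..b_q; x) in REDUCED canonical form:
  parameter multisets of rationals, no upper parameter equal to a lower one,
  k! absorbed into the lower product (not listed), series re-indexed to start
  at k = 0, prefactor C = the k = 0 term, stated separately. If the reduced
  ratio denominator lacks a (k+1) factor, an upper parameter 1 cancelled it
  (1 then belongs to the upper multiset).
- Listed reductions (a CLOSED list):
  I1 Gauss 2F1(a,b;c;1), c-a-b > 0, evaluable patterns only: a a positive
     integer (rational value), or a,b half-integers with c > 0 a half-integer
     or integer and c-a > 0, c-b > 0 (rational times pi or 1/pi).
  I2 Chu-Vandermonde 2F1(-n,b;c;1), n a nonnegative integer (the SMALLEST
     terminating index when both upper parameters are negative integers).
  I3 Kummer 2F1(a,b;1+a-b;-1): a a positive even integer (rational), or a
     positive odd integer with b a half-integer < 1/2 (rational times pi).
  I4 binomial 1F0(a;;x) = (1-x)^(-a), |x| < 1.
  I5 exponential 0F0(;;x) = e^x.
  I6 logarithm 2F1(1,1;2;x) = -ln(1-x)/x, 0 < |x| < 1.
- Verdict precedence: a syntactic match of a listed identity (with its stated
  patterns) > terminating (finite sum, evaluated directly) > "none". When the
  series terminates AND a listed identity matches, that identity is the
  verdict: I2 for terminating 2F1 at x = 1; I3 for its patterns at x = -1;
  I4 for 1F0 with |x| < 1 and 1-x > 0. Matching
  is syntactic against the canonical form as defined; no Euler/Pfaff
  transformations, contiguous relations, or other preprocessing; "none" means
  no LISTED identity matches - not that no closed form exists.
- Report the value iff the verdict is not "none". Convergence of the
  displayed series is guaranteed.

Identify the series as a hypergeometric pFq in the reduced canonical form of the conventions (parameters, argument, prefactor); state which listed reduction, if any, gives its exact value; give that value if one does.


At argument 1/4: a 3F2 with upper {-10, 1/3, 2/5}, lower {1/4, 2/3}, scaled by C = 4/5. Verdict: terminating - upper parameter -10 makes this a finite sum (last index 10), evaluated exactly. Exact value: 318476167925268/2495692138671875.

Structural cue: t_0 = 4/5 here, and the product of the first k integers (C = 4/5) is k!.
Ratio: r(k) = (1/4) * (k-10) (k+1/3) (k+2/5) / [(k+1/4) (k+2/3) (k+1)] - poly over poly, x = (1/4) from leading terms; C = 4/5 at k = 0.


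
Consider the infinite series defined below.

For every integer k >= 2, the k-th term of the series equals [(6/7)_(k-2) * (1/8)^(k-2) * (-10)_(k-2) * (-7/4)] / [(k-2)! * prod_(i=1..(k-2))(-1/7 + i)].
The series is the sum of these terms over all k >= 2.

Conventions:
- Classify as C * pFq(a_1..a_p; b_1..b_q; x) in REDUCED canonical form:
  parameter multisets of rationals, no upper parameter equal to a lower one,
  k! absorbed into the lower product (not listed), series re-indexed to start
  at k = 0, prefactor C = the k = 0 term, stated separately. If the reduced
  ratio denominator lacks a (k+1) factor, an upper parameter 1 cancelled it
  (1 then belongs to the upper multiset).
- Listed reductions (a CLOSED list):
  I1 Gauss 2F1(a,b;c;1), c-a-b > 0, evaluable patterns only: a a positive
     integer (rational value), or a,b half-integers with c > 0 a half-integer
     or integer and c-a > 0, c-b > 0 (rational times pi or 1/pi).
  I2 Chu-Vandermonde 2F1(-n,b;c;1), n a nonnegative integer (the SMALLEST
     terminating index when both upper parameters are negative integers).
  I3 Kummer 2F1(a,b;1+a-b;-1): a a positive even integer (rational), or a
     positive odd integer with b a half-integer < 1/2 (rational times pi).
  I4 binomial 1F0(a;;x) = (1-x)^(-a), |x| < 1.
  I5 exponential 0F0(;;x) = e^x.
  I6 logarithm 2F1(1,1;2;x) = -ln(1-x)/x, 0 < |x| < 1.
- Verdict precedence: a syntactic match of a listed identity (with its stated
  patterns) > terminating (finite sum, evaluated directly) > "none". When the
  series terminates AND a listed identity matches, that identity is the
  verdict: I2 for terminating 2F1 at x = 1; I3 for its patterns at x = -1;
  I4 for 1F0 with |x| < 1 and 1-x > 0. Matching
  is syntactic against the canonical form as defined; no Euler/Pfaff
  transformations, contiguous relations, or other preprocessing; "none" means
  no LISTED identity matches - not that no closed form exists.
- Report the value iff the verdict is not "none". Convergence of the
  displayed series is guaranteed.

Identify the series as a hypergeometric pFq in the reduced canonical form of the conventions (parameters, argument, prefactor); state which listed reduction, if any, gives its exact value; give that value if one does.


At argument 1/8: a 1F0 with upper {-10}, lower {-}, scaled by C = -7/4. Verdict: the binomial series (I4) fires (the 1F0 binomial series: exponent 10, x = 1/8). Exact value: -1977326743/4294967296.

First insight: with t_0 = -7/4, the lower running product (C = -7/4) is a rising factorial.
Step ratio: r(k) = (1/8) * (k-10) / [(k+1)] - rational in k, leading ratio (1/8); with t_0 = -7/4, classification follows.


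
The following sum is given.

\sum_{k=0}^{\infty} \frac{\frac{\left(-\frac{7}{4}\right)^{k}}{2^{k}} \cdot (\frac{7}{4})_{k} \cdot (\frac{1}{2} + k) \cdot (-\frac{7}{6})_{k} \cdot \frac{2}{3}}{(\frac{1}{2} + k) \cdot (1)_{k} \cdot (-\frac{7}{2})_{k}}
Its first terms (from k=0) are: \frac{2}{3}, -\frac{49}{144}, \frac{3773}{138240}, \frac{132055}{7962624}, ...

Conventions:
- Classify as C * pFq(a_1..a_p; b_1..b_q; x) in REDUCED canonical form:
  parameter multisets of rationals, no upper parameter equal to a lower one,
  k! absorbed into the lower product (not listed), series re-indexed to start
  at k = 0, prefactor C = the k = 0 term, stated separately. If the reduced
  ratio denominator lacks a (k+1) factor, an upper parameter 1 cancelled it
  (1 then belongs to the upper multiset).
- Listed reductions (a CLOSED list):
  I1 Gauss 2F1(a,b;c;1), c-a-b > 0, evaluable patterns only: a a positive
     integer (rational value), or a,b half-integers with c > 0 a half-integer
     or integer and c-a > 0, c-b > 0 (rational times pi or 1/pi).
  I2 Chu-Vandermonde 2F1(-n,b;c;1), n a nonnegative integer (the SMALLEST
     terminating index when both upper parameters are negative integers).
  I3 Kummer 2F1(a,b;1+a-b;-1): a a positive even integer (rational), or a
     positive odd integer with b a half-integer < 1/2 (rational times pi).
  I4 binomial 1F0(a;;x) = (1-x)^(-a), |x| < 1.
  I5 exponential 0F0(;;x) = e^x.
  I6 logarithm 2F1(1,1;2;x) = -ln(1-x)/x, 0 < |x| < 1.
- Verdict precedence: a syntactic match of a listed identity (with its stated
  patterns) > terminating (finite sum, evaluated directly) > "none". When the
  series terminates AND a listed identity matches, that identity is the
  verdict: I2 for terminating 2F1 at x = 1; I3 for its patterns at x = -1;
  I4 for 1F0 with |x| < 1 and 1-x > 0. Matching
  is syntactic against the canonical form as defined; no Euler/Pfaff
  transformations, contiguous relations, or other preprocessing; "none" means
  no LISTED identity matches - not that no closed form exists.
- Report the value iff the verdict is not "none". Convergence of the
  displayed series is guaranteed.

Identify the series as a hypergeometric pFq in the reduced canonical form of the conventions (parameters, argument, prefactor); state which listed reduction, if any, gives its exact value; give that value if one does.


First insight: t_0 = \frac{2}{3} here, and the two k-th powers (prefactor 2/3) combine into one argument.
Consecutive-term ratio: r(k) = -\frac{7}{8} * (k-\frac{7}{6}) (k+\frac{7}{4}) / [(k-\frac{7}{2}) (k+1)] ; factor over Q: parameters, x = -\frac{7}{8}, and C = \frac{2}{3}.

x = -\frac{7}{8} here; the reduced form reads 2F1, upper {-\frac{7}{6}, \frac{7}{4}}, lower {-\frac{7}{2}}, C = \frac{2}{3}. Verdict: none. No listed pattern accepts 2F1(-\frac{7}{6}, \frac{7}{4}; -\frac{7}{2}; -\frac{7}{8}).


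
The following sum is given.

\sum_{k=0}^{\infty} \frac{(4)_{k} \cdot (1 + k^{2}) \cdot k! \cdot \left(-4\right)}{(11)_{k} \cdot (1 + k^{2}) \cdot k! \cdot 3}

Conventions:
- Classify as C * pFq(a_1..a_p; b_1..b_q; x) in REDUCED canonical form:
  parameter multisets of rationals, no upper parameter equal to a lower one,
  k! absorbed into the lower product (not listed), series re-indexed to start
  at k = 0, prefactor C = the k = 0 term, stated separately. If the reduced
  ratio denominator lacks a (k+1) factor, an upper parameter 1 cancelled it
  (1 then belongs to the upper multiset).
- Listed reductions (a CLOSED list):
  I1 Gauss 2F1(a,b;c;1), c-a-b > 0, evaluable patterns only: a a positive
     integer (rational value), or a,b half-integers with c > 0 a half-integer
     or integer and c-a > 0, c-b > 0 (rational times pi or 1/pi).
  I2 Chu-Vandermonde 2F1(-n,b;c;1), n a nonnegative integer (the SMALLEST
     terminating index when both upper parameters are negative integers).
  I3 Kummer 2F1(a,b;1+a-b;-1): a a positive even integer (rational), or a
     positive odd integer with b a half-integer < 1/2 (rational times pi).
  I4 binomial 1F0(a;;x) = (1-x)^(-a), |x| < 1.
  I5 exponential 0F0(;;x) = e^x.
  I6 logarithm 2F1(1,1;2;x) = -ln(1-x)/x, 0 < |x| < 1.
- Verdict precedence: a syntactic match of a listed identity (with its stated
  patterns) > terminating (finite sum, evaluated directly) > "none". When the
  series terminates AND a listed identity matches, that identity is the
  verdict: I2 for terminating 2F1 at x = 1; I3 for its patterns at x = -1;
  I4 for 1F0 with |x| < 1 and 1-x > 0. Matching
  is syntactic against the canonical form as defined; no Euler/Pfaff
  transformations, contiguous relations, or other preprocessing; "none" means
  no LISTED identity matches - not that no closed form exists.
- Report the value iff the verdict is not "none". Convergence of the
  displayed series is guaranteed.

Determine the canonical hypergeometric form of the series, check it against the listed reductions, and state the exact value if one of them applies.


Canonical form: C = -\frac{4}{3} times 2F1 with upper {1, 4}, lower {11}, x = 1. Verdict: Gauss (I1, integer-parameter pattern) matches (x = 1: the Gamma ratio telescopes since c-a-b = 6 > 0 and a = 1 in Z>0). Value: -\frac{20}{9}.

Key observation: t_0 being -\frac{4}{3}, the factorial ratio (C = -4/3) (k+a-1)!/(a-1)! is a rising factorial (a)_k.
Adjacent-term ratio: r(k) = 1 * (k+1) (k+4) / [(k+11) (k+1)] - rational; roots negated = parameters, x = 1, C = -\frac{4}{3}.


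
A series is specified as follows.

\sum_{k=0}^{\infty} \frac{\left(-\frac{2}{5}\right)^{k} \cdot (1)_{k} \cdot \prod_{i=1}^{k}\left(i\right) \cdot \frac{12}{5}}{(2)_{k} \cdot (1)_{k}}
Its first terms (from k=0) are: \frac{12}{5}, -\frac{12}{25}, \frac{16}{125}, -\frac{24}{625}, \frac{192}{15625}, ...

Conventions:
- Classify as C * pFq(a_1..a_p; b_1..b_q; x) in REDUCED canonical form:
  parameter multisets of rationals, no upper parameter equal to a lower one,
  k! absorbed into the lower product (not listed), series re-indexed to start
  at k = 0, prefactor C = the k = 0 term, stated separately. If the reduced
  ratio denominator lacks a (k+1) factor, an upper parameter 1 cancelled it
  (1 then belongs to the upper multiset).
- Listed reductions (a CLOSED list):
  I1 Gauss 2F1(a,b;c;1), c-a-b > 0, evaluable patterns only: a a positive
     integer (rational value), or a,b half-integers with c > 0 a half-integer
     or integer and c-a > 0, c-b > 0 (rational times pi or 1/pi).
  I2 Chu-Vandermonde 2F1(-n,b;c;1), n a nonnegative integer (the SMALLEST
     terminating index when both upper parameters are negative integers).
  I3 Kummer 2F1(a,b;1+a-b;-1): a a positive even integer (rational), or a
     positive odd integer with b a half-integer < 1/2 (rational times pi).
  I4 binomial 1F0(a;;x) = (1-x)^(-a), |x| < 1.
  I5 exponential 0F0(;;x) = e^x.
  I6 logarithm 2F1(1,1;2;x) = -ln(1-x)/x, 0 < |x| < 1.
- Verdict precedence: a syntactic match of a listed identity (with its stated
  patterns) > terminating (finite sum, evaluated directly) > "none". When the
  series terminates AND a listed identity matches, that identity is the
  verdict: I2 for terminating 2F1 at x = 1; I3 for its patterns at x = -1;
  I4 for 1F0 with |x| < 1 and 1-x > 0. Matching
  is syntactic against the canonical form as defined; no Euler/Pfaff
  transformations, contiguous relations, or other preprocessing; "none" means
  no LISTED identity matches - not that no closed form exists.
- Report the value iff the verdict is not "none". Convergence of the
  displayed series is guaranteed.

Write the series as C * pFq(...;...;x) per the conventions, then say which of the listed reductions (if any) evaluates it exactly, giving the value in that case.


At argument -\frac{2}{5}: a 2F1 with upper {1, 1}, lower {2}, scaled by C = \frac{12}{5}. Verdict at x = -\frac{2}{5}: the logarithmic series (I6) matches (the logarithm: parameters (1,1;2), x = -\frac{2}{5}). Its exact value is 6 \cdot \ln\left(\frac{7}{5}\right).

First insight: from the first term \frac{12}{5}: (1)_k (C = 12/5, x = -2/5) is k! itself.
Term ratio: r(k) = -\frac{2}{5} * (k+1) (k+1) / [(k+2) (k+1)] - rational in k, leading ratio -\frac{2}{5}; with t_0 = \frac{12}{5}, classification follows.


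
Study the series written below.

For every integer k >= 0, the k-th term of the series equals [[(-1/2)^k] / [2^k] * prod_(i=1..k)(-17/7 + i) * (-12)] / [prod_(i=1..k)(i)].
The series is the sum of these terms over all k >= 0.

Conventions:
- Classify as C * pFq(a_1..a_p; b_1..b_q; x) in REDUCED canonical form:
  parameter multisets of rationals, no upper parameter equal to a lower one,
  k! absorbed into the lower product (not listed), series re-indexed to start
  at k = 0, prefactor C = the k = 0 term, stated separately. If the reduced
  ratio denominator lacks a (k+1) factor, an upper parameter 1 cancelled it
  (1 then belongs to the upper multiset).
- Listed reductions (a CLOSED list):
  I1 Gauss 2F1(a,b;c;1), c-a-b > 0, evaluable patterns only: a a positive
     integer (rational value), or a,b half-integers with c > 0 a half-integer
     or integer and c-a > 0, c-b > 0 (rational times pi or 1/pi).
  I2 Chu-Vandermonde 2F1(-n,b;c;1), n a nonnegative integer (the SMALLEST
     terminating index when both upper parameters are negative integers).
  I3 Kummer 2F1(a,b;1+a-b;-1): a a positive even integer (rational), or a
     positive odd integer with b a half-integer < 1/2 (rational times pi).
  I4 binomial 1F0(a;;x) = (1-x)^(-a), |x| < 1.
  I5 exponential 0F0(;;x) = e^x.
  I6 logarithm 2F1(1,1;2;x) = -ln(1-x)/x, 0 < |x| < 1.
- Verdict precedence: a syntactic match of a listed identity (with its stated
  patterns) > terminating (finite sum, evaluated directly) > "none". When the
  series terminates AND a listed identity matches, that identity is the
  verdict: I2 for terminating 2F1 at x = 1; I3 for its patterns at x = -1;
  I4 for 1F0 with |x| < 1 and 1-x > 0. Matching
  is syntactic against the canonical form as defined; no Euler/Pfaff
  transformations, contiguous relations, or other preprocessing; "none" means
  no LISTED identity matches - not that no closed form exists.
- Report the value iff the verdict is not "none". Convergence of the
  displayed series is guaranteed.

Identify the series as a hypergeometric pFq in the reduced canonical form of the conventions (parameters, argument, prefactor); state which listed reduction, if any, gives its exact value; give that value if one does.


Structural cue: t_0 being -12, the two k-th powers (C = -12) combine into one argument.
Step ratio: r(k) = (-1/4) * (k-10/7) / [(k+1)] - rational in k, leading ratio (-1/4); with t_0 = -12, classification follows.

x = -1/4 here; the reduced form reads 1F0, upper {-10/7}, lower {-}, C = -12. Verdict (x = -1/4): the I4 binomial reduction applies (the 1F0 binomial series: exponent 10/7, x = -1/4). Exact value: (-12) * (5/4)^(10/7).


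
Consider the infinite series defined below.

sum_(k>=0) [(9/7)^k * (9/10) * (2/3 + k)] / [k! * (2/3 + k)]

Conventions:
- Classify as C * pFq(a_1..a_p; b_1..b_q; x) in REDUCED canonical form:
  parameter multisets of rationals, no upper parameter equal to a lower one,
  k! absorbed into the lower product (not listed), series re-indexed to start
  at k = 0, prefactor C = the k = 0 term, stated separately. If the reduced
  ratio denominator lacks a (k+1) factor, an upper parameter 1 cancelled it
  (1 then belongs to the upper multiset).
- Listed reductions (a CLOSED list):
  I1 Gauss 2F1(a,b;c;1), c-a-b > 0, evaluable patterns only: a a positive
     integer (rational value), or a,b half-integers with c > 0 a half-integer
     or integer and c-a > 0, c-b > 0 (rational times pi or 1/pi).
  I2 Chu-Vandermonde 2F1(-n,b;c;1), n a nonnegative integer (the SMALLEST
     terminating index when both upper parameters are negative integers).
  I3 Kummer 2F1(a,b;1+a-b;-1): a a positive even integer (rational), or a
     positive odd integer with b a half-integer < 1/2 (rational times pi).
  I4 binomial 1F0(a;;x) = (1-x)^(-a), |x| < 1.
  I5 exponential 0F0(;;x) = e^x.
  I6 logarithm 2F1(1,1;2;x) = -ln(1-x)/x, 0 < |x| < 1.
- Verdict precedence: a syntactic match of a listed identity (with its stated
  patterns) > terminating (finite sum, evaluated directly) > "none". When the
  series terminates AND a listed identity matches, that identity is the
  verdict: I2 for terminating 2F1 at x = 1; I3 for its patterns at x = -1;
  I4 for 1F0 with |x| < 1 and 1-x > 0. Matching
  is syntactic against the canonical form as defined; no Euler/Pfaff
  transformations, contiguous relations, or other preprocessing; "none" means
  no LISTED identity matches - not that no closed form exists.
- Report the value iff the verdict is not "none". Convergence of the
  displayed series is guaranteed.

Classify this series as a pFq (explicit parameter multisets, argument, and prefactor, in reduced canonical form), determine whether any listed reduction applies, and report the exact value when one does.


Canonical form: C = 9/10 times 0F0 with upper {-}, lower {-}, x = 9/7. Verdict: the exponential series (I5) matches (the 0F0 exponential series at x = 9/7). Its exact value is (9/10) * e^(9/7).

Key step: x = (9/7) and the factor k + 2/3 cancels (top and bottom), leaving C = 9/10.
Ratio: r(k) = (9/7) * 1 / [(k+1)] - poly over poly, x = (9/7) from leading terms; C = 9/10 at k = 0.


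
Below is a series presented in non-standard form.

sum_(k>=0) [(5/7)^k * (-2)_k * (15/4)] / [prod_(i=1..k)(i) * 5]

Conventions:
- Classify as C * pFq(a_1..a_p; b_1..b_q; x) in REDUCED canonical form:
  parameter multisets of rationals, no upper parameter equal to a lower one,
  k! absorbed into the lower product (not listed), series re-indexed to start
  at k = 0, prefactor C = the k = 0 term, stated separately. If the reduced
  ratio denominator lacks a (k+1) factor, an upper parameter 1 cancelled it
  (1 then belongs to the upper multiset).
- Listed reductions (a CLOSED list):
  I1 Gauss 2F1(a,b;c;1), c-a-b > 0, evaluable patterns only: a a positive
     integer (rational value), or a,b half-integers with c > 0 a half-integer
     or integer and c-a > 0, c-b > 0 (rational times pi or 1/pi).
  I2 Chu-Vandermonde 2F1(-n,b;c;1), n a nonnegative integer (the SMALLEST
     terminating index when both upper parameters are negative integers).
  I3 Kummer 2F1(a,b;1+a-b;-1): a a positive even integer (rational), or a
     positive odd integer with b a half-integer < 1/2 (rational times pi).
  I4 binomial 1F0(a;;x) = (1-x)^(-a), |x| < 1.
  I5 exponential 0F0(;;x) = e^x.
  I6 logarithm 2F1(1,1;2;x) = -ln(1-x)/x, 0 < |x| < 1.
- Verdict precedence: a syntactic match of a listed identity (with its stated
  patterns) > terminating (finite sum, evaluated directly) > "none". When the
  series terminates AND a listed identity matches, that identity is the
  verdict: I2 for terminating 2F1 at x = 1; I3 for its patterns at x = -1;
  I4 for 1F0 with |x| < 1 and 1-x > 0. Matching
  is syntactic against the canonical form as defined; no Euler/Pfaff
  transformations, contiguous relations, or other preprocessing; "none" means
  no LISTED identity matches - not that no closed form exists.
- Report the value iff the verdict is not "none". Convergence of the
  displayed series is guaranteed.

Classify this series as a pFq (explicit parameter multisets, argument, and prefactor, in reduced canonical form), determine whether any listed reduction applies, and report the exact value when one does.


Canonical form: C = 3/4 times 1F0 with upper {-2}, lower {-}, x = 5/7. Verdict: binomial (I4) applies (the 1F0 binomial series: exponent 2, x = 5/7). Sum: 3/49.

Key observation: x = (5/7) and the product of the first k integers (C = 3/4, x = 5/7) is k!.
Term ratio: r(k) = (5/7) * (k-2) / [(k+1)] - rational; roots negated = parameters, x = (5/7), C = 3/4.


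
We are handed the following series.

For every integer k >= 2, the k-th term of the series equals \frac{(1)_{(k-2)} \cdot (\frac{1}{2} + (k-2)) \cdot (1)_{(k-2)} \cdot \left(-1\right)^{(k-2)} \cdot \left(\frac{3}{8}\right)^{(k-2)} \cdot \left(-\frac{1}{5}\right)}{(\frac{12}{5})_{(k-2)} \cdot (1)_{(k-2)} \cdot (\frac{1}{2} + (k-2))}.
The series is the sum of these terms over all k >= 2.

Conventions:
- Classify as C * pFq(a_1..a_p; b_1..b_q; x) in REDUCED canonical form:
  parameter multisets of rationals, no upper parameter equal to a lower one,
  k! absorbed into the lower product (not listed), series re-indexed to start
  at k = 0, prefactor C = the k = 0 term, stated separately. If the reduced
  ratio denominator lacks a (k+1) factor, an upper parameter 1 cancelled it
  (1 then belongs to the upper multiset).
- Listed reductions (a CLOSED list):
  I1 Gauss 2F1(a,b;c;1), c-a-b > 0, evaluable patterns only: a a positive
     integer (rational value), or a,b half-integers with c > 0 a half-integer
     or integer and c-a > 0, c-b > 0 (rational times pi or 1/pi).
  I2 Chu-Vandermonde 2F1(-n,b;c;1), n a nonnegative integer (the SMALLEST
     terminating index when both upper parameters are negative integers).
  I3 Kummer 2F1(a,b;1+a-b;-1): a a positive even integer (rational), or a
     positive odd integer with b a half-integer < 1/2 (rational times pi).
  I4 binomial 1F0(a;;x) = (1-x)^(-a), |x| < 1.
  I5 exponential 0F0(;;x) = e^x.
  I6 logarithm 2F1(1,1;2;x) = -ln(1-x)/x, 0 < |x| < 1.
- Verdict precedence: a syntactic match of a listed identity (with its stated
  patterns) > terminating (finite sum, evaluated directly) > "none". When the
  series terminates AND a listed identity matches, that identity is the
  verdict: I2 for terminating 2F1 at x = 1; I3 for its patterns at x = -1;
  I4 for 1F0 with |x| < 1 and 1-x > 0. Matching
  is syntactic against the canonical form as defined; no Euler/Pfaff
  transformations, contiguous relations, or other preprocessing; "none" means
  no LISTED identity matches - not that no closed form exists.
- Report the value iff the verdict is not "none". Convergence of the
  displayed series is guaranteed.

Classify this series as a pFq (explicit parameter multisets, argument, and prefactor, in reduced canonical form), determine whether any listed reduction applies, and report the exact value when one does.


With C = -\frac{1}{5}: the canonical form is 2F1(1, 1; \frac{12}{5}; -\frac{3}{8}). Verdict: none. Every listed pattern misses the 2F1 form at -\frac{3}{8}, upper {1, 1}.

Key step: from the first term -\frac{1}{5}: striking the common factor k + 1/2 reduces the term (C = -1/5, x = -3/8).
Term ratio: r(k) = -\frac{3}{8} * (k+1) (k+1) / [(k+\frac{12}{5}) (k+1)] - rational in k. x = -\frac{3}{8}; t_0 = -\frac{1}{5}; negate the roots.


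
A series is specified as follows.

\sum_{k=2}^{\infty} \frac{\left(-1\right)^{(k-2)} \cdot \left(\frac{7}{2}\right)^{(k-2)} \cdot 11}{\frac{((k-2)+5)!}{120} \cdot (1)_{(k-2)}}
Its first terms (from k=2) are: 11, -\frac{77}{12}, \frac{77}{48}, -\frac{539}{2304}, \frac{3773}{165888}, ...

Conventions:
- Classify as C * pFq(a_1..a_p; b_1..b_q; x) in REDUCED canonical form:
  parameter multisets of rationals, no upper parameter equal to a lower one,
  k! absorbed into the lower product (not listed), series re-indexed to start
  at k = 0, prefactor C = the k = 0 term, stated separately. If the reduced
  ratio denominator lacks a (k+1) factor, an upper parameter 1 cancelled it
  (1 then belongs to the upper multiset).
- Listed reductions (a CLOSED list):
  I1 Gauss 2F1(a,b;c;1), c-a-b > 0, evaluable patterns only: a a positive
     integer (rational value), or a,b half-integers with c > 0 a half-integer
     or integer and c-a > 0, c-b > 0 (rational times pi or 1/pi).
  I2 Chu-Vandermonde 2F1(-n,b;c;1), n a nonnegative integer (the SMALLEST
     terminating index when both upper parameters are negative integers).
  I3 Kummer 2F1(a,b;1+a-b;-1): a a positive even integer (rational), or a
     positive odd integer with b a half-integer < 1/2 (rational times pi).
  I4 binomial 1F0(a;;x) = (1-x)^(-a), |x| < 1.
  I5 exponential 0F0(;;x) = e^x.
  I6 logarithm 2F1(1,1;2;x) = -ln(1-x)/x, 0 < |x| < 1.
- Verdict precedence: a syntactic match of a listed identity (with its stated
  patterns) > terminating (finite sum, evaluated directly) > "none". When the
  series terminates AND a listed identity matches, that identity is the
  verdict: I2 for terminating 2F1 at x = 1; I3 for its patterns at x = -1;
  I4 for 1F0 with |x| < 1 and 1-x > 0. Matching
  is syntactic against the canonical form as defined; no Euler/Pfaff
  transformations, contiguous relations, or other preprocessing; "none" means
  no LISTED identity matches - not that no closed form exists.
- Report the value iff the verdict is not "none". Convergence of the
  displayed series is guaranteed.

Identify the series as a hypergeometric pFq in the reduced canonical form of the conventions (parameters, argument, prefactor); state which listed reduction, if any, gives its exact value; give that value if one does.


The series (x = -\frac{7}{2}) is 0F1: upper {-}, lower {6}, prefactor 11. Verdict: none - this 0F1 at x = -\frac{7}{2} matches no listed pattern, and upper {-} holds no stopper.

First insight: t_0 = 11 here, and the (-1)^k factor (C = 11) folds into the argument's sign.
Adjacent-term ratio: r(k) = -\frac{7}{2} * 1 / [(k+6) (k+1)] - rational; roots negated = parameters, x = -\frac{7}{2}, C = 11.
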